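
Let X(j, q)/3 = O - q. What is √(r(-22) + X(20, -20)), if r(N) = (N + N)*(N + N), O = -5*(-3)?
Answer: √2041 ≈ 45.177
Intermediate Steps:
O = 15
X(j, q) = 45 - 3*q (X(j, q) = 3*(15 - q) = 45 - 3*q)
r(N) = 4*N² (r(N) = (2*N)*(2*N) = 4*N²)
√(r(-22) + X(20, -20)) = √(4*(-22)² + (45 - 3*(-20))) = √(4*484 + (45 + 60)) = √(1936 + 105) = √2041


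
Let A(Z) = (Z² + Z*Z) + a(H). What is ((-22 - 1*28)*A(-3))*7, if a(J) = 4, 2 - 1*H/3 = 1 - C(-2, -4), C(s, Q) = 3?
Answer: -7700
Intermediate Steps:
H = 12 (H = 6 - 3*(1 - 1*3) = 6 - 3*(1 - 3) = 6 - 3*(-2) = 6 + 6 = 12)
A(Z) = 4 + 2*Z² (A(Z) = (Z² + Z*Z) + 4 = (Z² + Z²) + 4 = 2*Z² + 4 = 4 + 2*Z²)
((-22 - 1*28)*A(-3))*7 = ((-22 - 1*28)*(4 + 2*(-3)²))*7 = ((-22 - 28)*(4 + 2*9))*7 = -50*(4 + 18)*7 = -50*22*7 = -1100*7 = -7700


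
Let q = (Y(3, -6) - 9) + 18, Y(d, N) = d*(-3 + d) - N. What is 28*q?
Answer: 420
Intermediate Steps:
Y(d, N) = -N + d*(-3 + d)
q = 15 (q = ((3² - 1*(-6) - 3*3) - 9) + 18 = ((9 + 6 - 9) - 9) + 18 = (6 - 9) + 18 = -3 + 18 = 15)
28*q = 28*15 = 420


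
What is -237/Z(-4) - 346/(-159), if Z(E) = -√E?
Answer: 346/159 - 237*I/2 ≈ 2.1761 - 118.5*I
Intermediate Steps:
-237/Z(-4) - 346/(-159) = -237*I/2 - 346/(-159) = -237*I/2 - 346*(-1/159) = -237*I/2 + 346/159 = 346/159 - 237*I/2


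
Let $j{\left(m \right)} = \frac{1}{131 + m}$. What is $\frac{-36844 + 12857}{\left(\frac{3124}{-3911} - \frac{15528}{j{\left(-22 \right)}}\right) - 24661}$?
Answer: $\frac{93813157}{6716023167} \approx 0.013969$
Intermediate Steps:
$\frac{-36844 + 12857}{\left(\frac{3124}{-3911} - \frac{15528}{j{\left(-22 \right)}}\right) - 24661} = \frac{-36844 + 12857}{\left(\frac{3124}{-3911} - \frac{15528}{\frac{1}{131 - 22}}\right) - 24661} = - \frac{23987}{\left(3124 \left(- \frac{1}{3911}\right) - \frac{15528}{\frac{1}{109}}\right) - 24661} = - \frac{23987}{\left(- \frac{3124}{3911} - 15528 \frac{1}{\frac{1}{109}}\right) - 24661} = - \frac{23987}{\left(- \frac{3124}{3911} - 1692552\right) - 24661} = - \frac{23987}{- \frac{6619573996}{3911} - 24661} = - \frac{23987}{- \frac{6716023167}{3911}} = \left(-23987\right) \left(- \frac{3911}{6716023167}\right) = \frac{93813157}{6716023167}$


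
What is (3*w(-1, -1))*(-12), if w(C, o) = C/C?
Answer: -36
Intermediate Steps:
w(C, o) = 1
(3*w(-1, -1))*(-12) = (3*1)*(-12) = 3*(-12) = -36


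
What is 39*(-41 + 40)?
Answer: -39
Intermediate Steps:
39*(-41 + 40) = 39*(-1) = -39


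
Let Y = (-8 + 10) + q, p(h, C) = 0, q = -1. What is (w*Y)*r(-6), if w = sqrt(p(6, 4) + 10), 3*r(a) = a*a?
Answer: 12*sqrt(10) ≈ 37.947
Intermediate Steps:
r(a) = a**2/3 (r(a) = (a*a)/3 = a**2/3)
Y = 1 (Y = (-8 + 10) - 1 = 2 - 1 = 1)
w = sqrt(10) (w = sqrt(0 + 10) = sqrt(10) ≈ 3.1623)
(w*Y)*r(-6) = (sqrt(10)*1)*((1/3)*(-6)**2) = sqrt(10)*((1/3)*36) = sqrt(10)*12 = 12*sqrt(10)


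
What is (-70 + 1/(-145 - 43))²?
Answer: 173211921/35344 ≈ 4900.7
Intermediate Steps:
(-70 + 1/(-145 - 43))² = (-70 + 1/(-188))² = (-70 - 1/188)² = (-13161/188)² = 173211921/35344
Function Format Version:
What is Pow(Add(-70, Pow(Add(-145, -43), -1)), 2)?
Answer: Rational(173211921, 35344) ≈ 4900.7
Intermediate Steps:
Pow(Add(-70, Pow(Add(-145, -43), -1)), 2) = Pow(Add(-70, Pow(-188, -1)), 2) = Pow(Add(-70, Rational(-1, 188)), 2) = Pow(Rational(-13161, 188), 2) = Rational(173211921, 35344)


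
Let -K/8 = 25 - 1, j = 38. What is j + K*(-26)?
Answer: 5030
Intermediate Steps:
K = -192 (K = -8*(25 - 1) = -8*24 = -192)
j + K*(-26) = 38 - 192*(-26) = 38 + 4992 = 5030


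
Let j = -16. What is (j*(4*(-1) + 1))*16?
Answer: 768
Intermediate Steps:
(j*(4*(-1) + 1))*16 = -16*(4*(-1) + 1)*16 = -16*(-4 + 1)*16 = -16*(-3)*16 = 48*16 = 768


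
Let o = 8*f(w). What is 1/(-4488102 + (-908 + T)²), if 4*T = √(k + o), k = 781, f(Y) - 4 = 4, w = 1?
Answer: -937877808/3435950658060649 + 1510912*√5/3435950658060649 ≈ -2.7198e-7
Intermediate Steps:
f(Y) = 8 (f(Y) = 4 + 4 = 8)
o = 64 (o = 8*8 = 64)
T = 13*√5/4 (T = √(781 + 64)/4 = √845/4 = (13*√5)/4 = 13*√5/4 ≈ 7.2672)
1/(-4488102 + (-908 + T)²) = 1/(-4488102 + (-908 + 13*√5/4)²)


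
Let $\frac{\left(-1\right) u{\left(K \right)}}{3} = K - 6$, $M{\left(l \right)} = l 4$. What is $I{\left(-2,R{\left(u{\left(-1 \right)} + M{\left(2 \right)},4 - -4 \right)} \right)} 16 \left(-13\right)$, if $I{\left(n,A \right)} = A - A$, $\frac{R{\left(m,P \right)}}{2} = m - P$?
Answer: $0$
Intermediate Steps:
$M{\left(l \right)} = 4 l$
$u{\left(K \right)} = 18 - 3 K$ ($u{\left(K \right)} = - 3 \left(K - 6\right) = - 3 \left(-6 + K\right) = 18 - 3 K$)
$R{\left(m,P \right)} = - 2 P + 2 m$ ($R{\left(m,P \right)} = 2 \left(m - P\right) = - 2 P + 2 m$)
$I{\left(n,A \right)} = 0$
$I{\left(-2,R{\left(u{\left(-1 \right)} + M{\left(2 \right)},4 - -4 \right)} \right)} 16 \left(-13\right) = 0 \cdot 16 \left(-13\right) = 0 \left(-13\right) = 0$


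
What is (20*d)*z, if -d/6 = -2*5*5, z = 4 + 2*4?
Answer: 72000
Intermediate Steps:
z = 12 (z = 4 + 8 = 12)
d = 300 (d = -6*(-2*5)*5 = -(-60)*5 = -6*(-50) = 300)
(20*d)*z = (20*300)*12 = 6000*12 = 72000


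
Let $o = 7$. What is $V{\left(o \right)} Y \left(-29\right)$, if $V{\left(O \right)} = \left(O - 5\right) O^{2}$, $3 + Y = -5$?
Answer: $22736$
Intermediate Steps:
$Y = -8$ ($Y = -3 - 5 = -8$)
$V{\left(O \right)} = O^{2} \left(-5 + O\right)$ ($V{\left(O \right)} = \left(-5 + O\right) O^{2} = O^{2} \left(-5 + O\right)$)
$V{\left(o \right)} Y \left(-29\right) = 7^{2} \left(-5 + 7\right) \left(-8\right) \left(-29\right) = 49 \cdot 2 \left(-8\right) \left(-29\right) = 98 \left(-8\right) \left(-29\right) = \left(-784\right) \left(-29\right) = 22736$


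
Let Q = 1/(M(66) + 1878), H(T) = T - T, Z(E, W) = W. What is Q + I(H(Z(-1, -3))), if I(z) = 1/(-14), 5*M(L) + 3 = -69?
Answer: -2312/32613 ≈ -0.070892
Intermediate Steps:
M(L) = -72/5 (M(L) = -⅗ + (⅕)*(-69) = -⅗ - 69/5 = -72/5)
H(T) = 0
Q = 5/9318 (Q = 1/(-72/5 + 1878) = 1/(9318/5) = 5/9318 ≈ 0.00053660)
I(z) = -1/14
Q + I(H(Z(-1, -3))) = 5/9318 - 1/14 = -2312/32613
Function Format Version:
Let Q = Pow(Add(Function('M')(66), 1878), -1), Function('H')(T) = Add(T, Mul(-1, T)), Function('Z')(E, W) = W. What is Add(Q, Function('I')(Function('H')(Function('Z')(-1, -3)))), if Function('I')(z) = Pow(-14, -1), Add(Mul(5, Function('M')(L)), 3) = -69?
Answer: Rational(-2312, 32613) ≈ -0.070892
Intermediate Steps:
Function('M')(L) = Rational(-72, 5) (Function('M')(L) = Add(Rational(-3, 5), Mul(Rational(1, 5), -69)) = Add(Rational(-3, 5), Rational(-69, 5)) = Rational(-72, 5))
Function('H')(T) = 0
Q = Rational(5, 9318) (Q = Pow(Add(Rational(-72, 5), 1878), -1) = Pow(Rational(9318, 5), -1) = Rational(5, 9318) ≈ 0.00053660)
Function('I')(z) = Rational(-1, 14)
Add(Q, Function('I')(Function('H')(Function('Z')(-1, -3)))) = Add(Rational(5, 9318), Rational(-1, 14)) = Rational(-2312, 32613)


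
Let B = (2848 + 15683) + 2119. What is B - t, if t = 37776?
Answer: -17126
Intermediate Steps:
B = 20650 (B = 18531 + 2119 = 20650)
B - t = 20650 - 1*37776 = 20650 - 37776 = -17126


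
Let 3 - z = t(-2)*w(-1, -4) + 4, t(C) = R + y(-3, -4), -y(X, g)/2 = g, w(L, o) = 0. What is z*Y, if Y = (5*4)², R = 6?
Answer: -400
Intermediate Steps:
y(X, g) = -2*g
t(C) = 14 (t(C) = 6 - 2*(-4) = 6 + 8 = 14)
Y = 400 (Y = 20² = 400)
z = -1 (z = 3 - (14*0 + 4) = 3 - (0 + 4) = 3 - 1*4 = 3 - 4 = -1)
z*Y = -1*400 = -400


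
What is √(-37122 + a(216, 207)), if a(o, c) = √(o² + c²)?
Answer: √(-37122 + 9*√1105) ≈ 191.89*I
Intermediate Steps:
a(o, c) = √(c² + o²)
√(-37122 + a(216, 207)) = √(-37122 + √(207² + 216²)) = √(-37122 + √(42849 + 46656)) = √(-37122 + √89505) = √(-37122 + 9*√1105)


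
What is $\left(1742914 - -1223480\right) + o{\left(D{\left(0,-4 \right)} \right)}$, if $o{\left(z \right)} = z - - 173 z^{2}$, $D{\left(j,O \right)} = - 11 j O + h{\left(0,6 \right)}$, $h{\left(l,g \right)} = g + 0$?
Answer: $2972628$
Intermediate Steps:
$h{\left(l,g \right)} = g$
$D{\left(j,O \right)} = 6 - 11 O j$ ($D{\left(j,O \right)} = - 11 j O + 6 = - 11 O j + 6 = 6 - 11 O j$)
$o{\left(z \right)} = z + 173 z^{2}$
$\left(1742914 - -1223480\right) + o{\left(D{\left(0,-4 \right)} \right)} = \left(1742914 - -1223480\right) + \left(6 - \left(-44\right) 0\right) \left(1 + 173 \left(6 - \left(-44\right) 0\right)\right) = \left(1742914 + 1223480\right) + \left(6 + 0\right) \left(1 + 173 \left(6 + 0\right)\right) = 2966394 + 6 \left(1 + 173 \cdot 6\right) = 2966394 + 6 \left(1 + 1038\right) = 2966394 + 6 \cdot 1039 = 2966394 + 6234 = 2972628$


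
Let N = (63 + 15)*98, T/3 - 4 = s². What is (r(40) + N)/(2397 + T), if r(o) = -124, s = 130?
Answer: 7520/53109 ≈ 0.14160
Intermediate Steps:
T = 50712 (T = 12 + 3*130² = 12 + 3*16900 = 12 + 50700 = 50712)
N = 7644 (N = 78*98 = 7644)
(r(40) + N)/(2397 + T) = (-124 + 7644)/(2397 + 50712) = 7520/53109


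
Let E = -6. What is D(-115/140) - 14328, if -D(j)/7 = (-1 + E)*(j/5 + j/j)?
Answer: -285741/20 ≈ -14287.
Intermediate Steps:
D(j) = 49 + 49*j/5 (D(j) = -7*(-1 - 6)*(j/5 + j/j) = -(-49)*(j*(1/5) + 1) = -(-49)*(j/5 + 1) = -(-49)*(1 + j/5) = -7*(-7 - 7*j/5) = 49 + 49*j/5)
D(-115/140) - 14328 = (49 + 49*(-115/140)/5) - 14328 = (49 + 49*(-115*1/140)/5) - 14328 = (49 + (49/5)*(-23/28)) - 14328 = (49 - 161/20) - 14328 = 819/20 - 14328 = -285741/20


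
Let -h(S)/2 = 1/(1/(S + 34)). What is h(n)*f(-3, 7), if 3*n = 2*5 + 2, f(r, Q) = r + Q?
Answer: -304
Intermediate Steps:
f(r, Q) = Q + r
n = 4 (n = (2*5 + 2)/3 = (10 + 2)/3 = (⅓)*12 = 4)
h(S) = -68 - 2*S (h(S) = -(68 + 2*S) = -2*(34 + S) = -68 - 2*S)
h(n)*f(-3, 7) = (-68 - 2*4)*(7 - 3) = (-68 - 8)*4 = -76*4 = -304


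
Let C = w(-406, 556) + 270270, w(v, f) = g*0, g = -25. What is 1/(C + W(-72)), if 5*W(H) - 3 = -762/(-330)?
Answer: 275/74324542 ≈ 3.7000e-6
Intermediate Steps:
w(v, f) = 0 (w(v, f) = -25*0 = 0)
C = 270270 (C = 0 + 270270 = 270270)
W(H) = 292/275 (W(H) = 3/5 + (-762/(-330))/5 = 3/5 + (-762*(-1/330))/5 = 3/5 + (1/5)*(127/55) = 3/5 + 127/275 = 292/275)
1/(C + W(-72)) = 1/(270270 + 292/275) = 1/(74324542/275) = 275/74324542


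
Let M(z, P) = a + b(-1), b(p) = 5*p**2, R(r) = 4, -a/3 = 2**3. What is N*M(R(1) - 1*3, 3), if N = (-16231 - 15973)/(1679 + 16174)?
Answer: 611876/17853 ≈ 34.273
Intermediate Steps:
a = -24 (a = -3*2**3 = -3*8 = -24)
M(z, P) = -19 (M(z, P) = -24 + 5*(-1)**2 = -24 + 5*1 = -24 + 5 = -19)
N = -32204/17853 ≈ -1.8038
N*M(R(1) - 1*3, 3) = -32204/17853*(-19) = 611876/17853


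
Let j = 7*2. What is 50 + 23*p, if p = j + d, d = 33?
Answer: 1131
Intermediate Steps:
j = 14
p = 47 (p = 14 + 33 = 47)
50 + 23*p = 50 + 23*47 = 50 + 1081 = 1131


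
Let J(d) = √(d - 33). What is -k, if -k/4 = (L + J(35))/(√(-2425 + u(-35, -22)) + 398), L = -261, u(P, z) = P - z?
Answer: -69252/26807 + 796*√2/80421 - 4*I*√1219/80421 + 174*I*√2438/26807 ≈ -2.5694 + 0.31876*I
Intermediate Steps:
J(d) = √(-33 + d)
k = -4*(-261 + √2)/(398 + I*√2438) (k = -4*(-261 + √(-33 + 35))/(√(-2425 + (-35 - 1*(-22))) + 398) = -4*(-261 + √2)/(√(-2425 + (-35 + 22)) + 398) = -4*(-261 + √2)/(√(-2425 - 13) + 398) = -4*(-261 + √2)/(√(-2438) + 398) = -4*(-261 + √2)/(I*√2438 + 398) = -4*(-261 + √2)/(398 + I*√2438) ≈ 2.5694 - 0.31876*I)
-k = -(69252/26807 - 796*√2/80421 - 174*I*√2438/26807 + 4*I*√1219/80421) = -69252/26807 + 796*√2/80421 - 4*I*√1219/80421 + 174*I*√2438/26807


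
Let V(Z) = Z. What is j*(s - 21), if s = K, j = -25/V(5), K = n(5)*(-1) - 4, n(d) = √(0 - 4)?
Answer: 125 + 10*I ≈ 125.0 + 10.0*I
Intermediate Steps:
n(d) = 2*I (n(d) = √(-4) = 2*I)
K = -4 - 2*I (K = (2*I)*(-1) - 4 = -2*I - 4 = -4 - 2*I ≈ -4.0 - 2.0*I)
j = -5 (j = -25/5 = -25*⅕ = -5)
s = -4 - 2*I ≈ -4.0 - 2.0*I
j*(s - 21) = -5*((-4 - 2*I) - 21) = -5*(-25 - 2*I) = 125 + 10*I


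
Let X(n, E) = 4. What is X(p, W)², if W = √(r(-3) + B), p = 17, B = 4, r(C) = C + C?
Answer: 16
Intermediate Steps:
r(C) = 2*C
W = I*√2 (W = √(2*(-3) + 4) = √(-6 + 4) = √(-2) = I*√2 ≈ 1.4142*I)
X(p, W)² = 4² = 16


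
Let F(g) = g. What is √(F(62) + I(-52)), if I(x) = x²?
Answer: √2766 ≈ 52.593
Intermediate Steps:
√(F(62) + I(-52)) = √(62 + (-52)²) = √(62 + 2704) = √2766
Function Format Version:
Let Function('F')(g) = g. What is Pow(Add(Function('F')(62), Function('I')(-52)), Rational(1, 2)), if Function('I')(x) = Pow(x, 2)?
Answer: Pow(2766, Rational(1, 2)) ≈ 52.593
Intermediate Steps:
Pow(Add(Function('F')(62), Function('I')(-52)), Rational(1, 2)) = Pow(Add(62, Pow(-52, 2)), Rational(1, 2)) = Pow(Add(62, 2704), Rational(1, 2)) = Pow(2766, Rational(1, 2))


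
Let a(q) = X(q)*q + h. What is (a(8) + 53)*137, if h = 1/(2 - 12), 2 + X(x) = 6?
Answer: 116313/10 ≈ 11631.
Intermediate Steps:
X(x) = 4 (X(x) = -2 + 6 = 4)
h = -⅒ (h = 1/(-10) = -⅒ ≈ -0.10000)
a(q) = -⅒ + 4*q (a(q) = 4*q - ⅒ = -⅒ + 4*q)
(a(8) + 53)*137 = ((-⅒ + 4*8) + 53)*137 = ((-⅒ + 32) + 53)*137 = (319/10 + 53)*137 = (849/10)*137 = 116313/10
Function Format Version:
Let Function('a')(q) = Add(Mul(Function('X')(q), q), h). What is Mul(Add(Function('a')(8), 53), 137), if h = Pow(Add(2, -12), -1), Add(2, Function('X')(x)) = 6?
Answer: Rational(116313, 10) ≈ 11631.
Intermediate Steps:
Function('X')(x) = 4 (Function('X')(x) = Add(-2, 6) = 4)
h = Rational(-1, 10) (h = Pow(-10, -1) = Rational(-1, 10) ≈ -0.10000)
Function('a')(q) = Add(Rational(-1, 10), Mul(4, q)) (Function('a')(q) = Add(Mul(4, q), Rational(-1, 10)) = Add(Rational(-1, 10), Mul(4, q)))
Mul(Add(Function('a')(8), 53), 137) = Mul(Add(Add(Rational(-1, 10), Mul(4, 8)), 53), 137) = Mul(Add(Add(Rational(-1, 10), 32), 53), 137) = Mul(Add(Rational(319, 10), 53), 137) = Mul(Rational(849, 10), 137) = Rational(116313, 10)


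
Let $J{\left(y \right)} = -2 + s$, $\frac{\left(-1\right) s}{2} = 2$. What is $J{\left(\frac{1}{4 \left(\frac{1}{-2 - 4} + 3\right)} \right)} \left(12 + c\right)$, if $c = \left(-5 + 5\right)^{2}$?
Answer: $-72$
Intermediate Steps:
$s = -4$ ($s = \left(-2\right) 2 = -4$)
$J{\left(y \right)} = -6$ ($J{\left(y \right)} = -2 - 4 = -6$)
$c = 0$ ($c = 0^{2} = 0$)
$J{\left(\frac{1}{4 \left(\frac{1}{-2 - 4} + 3\right)} \right)} \left(12 + c\right) = - 6 \left(12 + 0\right) = \left(-6\right) 12 = -72$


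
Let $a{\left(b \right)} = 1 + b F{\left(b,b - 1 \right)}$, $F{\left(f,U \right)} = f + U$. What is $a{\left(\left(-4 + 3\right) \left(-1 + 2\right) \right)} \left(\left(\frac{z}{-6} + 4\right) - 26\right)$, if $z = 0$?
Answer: $-88$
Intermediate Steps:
$F{\left(f,U \right)} = U + f$
$a{\left(b \right)} = 1 + b \left(-1 + 2 b\right)$ ($a{\left(b \right)} = 1 + b \left(\left(b - 1\right) + b\right) = 1 + b \left(\left(-1 + b\right) + b\right) = 1 + b \left(-1 + 2 b\right)$)
$a{\left(\left(-4 + 3\right) \left(-1 + 2\right) \right)} \left(\left(\frac{z}{-6} + 4\right) - 26\right) = \left(1 + \left(-4 + 3\right) \left(-1 + 2\right) \left(-1 + 2 \left(-4 + 3\right) \left(-1 + 2\right)\right)\right) \left(\left(\frac{0}{-6} + 4\right) - 26\right) = \left(1 + \left(-1\right) 1 \left(-1 + 2 \left(\left(-1\right) 1\right)\right)\right) \left(\left(0 \left(- \frac{1}{6}\right) + 4\right) - 26\right) = \left(1 - \left(-1 + 2 \left(-1\right)\right)\right) \left(\left(0 + 4\right) - 26\right) = \left(1 - \left(-1 - 2\right)\right) \left(4 - 26\right) = \left(1 - -3\right) \left(-22\right) = \left(1 + 3\right) \left(-22\right) = 4 \left(-22\right) = -88$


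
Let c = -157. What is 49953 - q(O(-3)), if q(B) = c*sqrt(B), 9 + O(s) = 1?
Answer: 49953 + 314*I*sqrt(2) ≈ 49953.0 + 444.06*I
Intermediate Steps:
O(s) = -8 (O(s) = -9 + 1 = -8)
q(B) = -157*sqrt(B)
49953 - q(O(-3)) = 49953 - (-157)*sqrt(-8) = 49953 - (-157)*2*I*sqrt(2) = 49953 - (-314)*I*sqrt(2) = 49953 + 314*I*sqrt(2)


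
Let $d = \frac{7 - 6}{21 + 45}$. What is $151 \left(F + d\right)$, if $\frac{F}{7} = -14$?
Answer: $- \frac{976517}{66} \approx -14796.0$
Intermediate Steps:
$F = -98$ ($F = 7 \left(-14\right) = -98$)
$d = \frac{1}{66}$ ($d = 1 \cdot \frac{1}{66} = \frac{1}{66} \approx 0.015152$)
$151 \left(F + d\right) = 151 \left(-98 + \frac{1}{66}\right) = 151 \left(- \frac{6467}{66}\right) = - \frac{976517}{66}$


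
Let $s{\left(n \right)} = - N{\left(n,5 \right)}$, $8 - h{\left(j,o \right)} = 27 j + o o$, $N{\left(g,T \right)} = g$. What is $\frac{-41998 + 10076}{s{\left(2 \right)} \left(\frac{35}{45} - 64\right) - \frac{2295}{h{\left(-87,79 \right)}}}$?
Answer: $- \frac{1115865432}{4440647} \approx -251.28$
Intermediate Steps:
$h{\left(j,o \right)} = 8 - o^{2} - 27 j$ ($h{\left(j,o \right)} = 8 - \left(27 j + o o\right) = 8 - \left(27 j + o^{2}\right) = 8 - \left(o^{2} + 27 j\right) = 8 - o^{2} - 27 j$)
$s{\left(n \right)} = - n$
$\frac{-41998 + 10076}{s{\left(2 \right)} \left(\frac{35}{45} - 64\right) - \frac{2295}{h{\left(-87,79 \right)}}} = \frac{-41998 + 10076}{\left(-1\right) 2 \left(\frac{35}{45} - 64\right) - \frac{2295}{8 - 79^{2} - -2349}} = - \frac{31922}{- 2 \left(35 \cdot \frac{1}{45} - 64\right) - \frac{2295}{8 - 6241 + 2349}} = - \frac{31922}{- 2 \left(\frac{7}{9} - 64\right) - \frac{2295}{8 - 6241 + 2349}} = - \frac{31922}{\left(-2\right) \left(- \frac{569}{9}\right) - \frac{2295}{-3884}} = - \frac{31922}{\frac{1138}{9} - - \frac{2295}{3884}} = - \frac{31922}{\frac{1138}{9} + \frac{2295}{3884}} = - \frac{31922}{\frac{4440647}{34956}} = \left(-31922\right) \frac{34956}{4440647} = - \frac{1115865432}{4440647}$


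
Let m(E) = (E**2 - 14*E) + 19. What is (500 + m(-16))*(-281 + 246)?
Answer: -34965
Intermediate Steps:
m(E) = 19 + E**2 - 14*E
(500 + m(-16))*(-281 + 246) = (500 + (19 + (-16)**2 - 14*(-16)))*(-281 + 246) = (500 + (19 + 256 + 224))*(-35) = (500 + 499)*(-35) = 999*(-35) = -34965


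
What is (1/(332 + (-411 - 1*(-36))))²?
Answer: 1/1849 ≈ 0.00054083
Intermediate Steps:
(1/(332 + (-411 - 1*(-36))))² = (1/(332 + (-411 + 36)))² = (1/(332 - 375))² = (1/(-43))² = (-1/43)² = 1/1849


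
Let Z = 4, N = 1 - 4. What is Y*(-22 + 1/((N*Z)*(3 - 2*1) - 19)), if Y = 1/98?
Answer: -683/3038 ≈ -0.22482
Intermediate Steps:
N = -3
Y = 1/98 ≈ 0.010204
Y*(-22 + 1/((N*Z)*(3 - 2*1) - 19)) = (-22 + 1/((-3*4)*(3 - 2*1) - 19))/98 = (-22 + 1/(-12*(3 - 2) - 19))/98 = (-22 + 1/(-12*1 - 19))/98 = (-22 + 1/(-12 - 19))/98 = (-22 + 1/(-31))/98 = (-22 - 1/31)/98 = (1/98)*(-683/31) = -683/3038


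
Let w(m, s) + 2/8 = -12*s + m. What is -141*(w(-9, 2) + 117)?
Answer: -47235/4 ≈ -11809.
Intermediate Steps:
w(m, s) = -1/4 + m - 12*s (w(m, s) = -1/4 + (-12*s + m) = -1/4 + (m - 12*s) = -1/4 + m - 12*s)
-141*(w(-9, 2) + 117) = -141*((-1/4 - 9 - 12*2) + 117) = -141*((-1/4 - 9 - 24) + 117) = -141*(-133/4 + 117) = -141*335/4 = -47235/4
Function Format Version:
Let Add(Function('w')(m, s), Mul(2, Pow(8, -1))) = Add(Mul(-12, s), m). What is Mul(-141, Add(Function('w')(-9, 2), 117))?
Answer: Rational(-47235, 4) ≈ -11809.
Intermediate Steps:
Function('w')(m, s) = Add(Rational(-1, 4), m, Mul(-12, s)) (Function('w')(m, s) = Add(Rational(-1, 4), Add(Mul(-12, s), m)) = Add(Rational(-1, 4), Add(m, Mul(-12, s))) = Add(Rational(-1, 4), m, Mul(-12, s)))
Mul(-141, Add(Function('w')(-9, 2), 117)) = Mul(-141, Add(Add(Rational(-1, 4), -9, Mul(-12, 2)), 117)) = Mul(-141, Add(Add(Rational(-1, 4), -9, -24), 117)) = Mul(-141, Add(Rational(-133, 4), 117)) = Mul(-141, Rational(335, 4)) = Rational(-47235, 4)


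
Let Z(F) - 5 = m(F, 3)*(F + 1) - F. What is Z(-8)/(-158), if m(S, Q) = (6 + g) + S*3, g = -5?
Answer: -87/79 ≈ -1.1013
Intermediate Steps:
m(S, Q) = 1 + 3*S (m(S, Q) = (6 - 5) + S*3 = 1 + 3*S)
Z(F) = 5 - F + (1 + F)*(1 + 3*F) (Z(F) = 5 + ((1 + 3*F)*(F + 1) - F) = 5 + ((1 + 3*F)*(1 + F) - F) = 5 + ((1 + F)*(1 + 3*F) - F) = 5 + (-F + (1 + F)*(1 + 3*F)) = 5 - F + (1 + F)*(1 + 3*F))
Z(-8)/(-158) = (6 + 3*(-8) + 3*(-8)²)/(-158) = (6 - 24 + 3*64)*(-1/158) = (6 - 24 + 192)*(-1/158) = 174*(-1/158) = -87/79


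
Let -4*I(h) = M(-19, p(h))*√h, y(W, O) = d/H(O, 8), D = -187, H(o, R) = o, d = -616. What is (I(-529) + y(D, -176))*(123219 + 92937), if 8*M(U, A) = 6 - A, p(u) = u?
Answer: 756546 - 664949895*I/8 ≈ 7.5655e+5 - 8.3119e+7*I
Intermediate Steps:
M(U, A) = ¾ - A/8 (M(U, A) = (6 - A)/8 = ¾ - A/8)
y(W, O) = -616/O
I(h) = -√h*(¾ - h/8)/4 (I(h) = -(¾ - h/8)*√h/4 = -√h*(¾ - h/8)/4)
(I(-529) + y(D, -176))*(123219 + 92937) = (√(-529)*(-6 - 529)/32 - 616/(-176))*(123219 + 92937) = ((1/32)*(23*I)*(-535) - 616*(-1/176))*216156 = (-12305*I/32 + 7/2)*216156 = (7/2 - 12305*I/32)*216156 = 756546 - 664949895*I/8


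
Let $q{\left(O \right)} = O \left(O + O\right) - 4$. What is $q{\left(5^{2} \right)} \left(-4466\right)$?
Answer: $-5564636$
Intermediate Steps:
$q{\left(O \right)} = -4 + 2 O^{2}$ ($q{\left(O \right)} = O 2 O - 4 = 2 O^{2} - 4 = -4 + 2 O^{2}$)
$q{\left(5^{2} \right)} \left(-4466\right) = \left(-4 + 2 \left(5^{2}\right)^{2}\right) \left(-4466\right) = \left(-4 + 2 \cdot 25^{2}\right) \left(-4466\right) = \left(-4 + 2 \cdot 625\right) \left(-4466\right) = \left(-4 + 1250\right) \left(-4466\right) = 1246 \left(-4466\right) = -5564636$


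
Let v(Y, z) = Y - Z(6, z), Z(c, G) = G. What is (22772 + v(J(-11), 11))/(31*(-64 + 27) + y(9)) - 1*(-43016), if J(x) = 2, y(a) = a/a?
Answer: 49273573/1146 ≈ 42996.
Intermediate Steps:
y(a) = 1
v(Y, z) = Y - z
(22772 + v(J(-11), 11))/(31*(-64 + 27) + y(9)) - 1*(-43016) = (22772 + (2 - 1*11))/(31*(-64 + 27) + 1) - 1*(-43016) = (22772 + (2 - 11))/(31*(-37) + 1) + 43016 = (22772 - 9)/(-1147 + 1) + 43016 = 22763/(-1146) + 43016 = 22763*(-1/1146) + 43016 = -22763/1146 + 43016 = 49273573/1146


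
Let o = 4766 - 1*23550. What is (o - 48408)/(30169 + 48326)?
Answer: -67192/78495 ≈ -0.85600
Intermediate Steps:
o = -18784 (o = 4766 - 23550 = -18784)
(o - 48408)/(30169 + 48326) = (-18784 - 48408)/(30169 + 48326) = -67192/78495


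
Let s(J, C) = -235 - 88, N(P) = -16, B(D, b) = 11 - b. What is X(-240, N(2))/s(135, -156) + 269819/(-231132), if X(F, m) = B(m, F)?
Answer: -776287/399228 ≈ -1.9445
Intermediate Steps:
X(F, m) = 11 - F
s(J, C) = -323
X(-240, N(2))/s(135, -156) + 269819/(-231132) = (11 - 1*(-240))/(-323) + 269819/(-231132) = (11 + 240)*(-1/323) + 269819*(-1/231132) = 251*(-1/323) - 24529/21012 = -251/323 - 24529/21012 = -776287/399228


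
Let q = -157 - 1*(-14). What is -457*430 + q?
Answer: -196653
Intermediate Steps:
q = -143 (q = -157 + 14 = -143)
-457*430 + q = -457*430 - 143 = -196510 - 143 = -196653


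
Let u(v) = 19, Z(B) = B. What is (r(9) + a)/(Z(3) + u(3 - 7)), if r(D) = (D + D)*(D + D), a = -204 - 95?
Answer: 25/22 ≈ 1.1364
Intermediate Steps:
a = -299
r(D) = 4*D² (r(D) = (2*D)*(2*D) = 4*D²)
(r(9) + a)/(Z(3) + u(3 - 7)) = (4*9² - 299)/(3 + 19) = (4*81 - 299)/22 = (324 - 299)*(1/22) = 25*(1/22) = 25/22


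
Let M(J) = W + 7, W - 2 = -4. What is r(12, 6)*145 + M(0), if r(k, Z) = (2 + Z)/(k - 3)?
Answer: 1205/9 ≈ 133.89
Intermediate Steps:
W = -2 (W = 2 - 4 = -2)
r(k, Z) = (2 + Z)/(-3 + k)
M(J) = 5 (M(J) = -2 + 7 = 5)
r(12, 6)*145 + M(0) = ((2 + 6)/(-3 + 12))*145 + 5 = (8/9)*145 + 5 = 1160/9 + 5 = 1205/9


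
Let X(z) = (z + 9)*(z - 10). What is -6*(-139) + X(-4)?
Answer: 764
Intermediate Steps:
X(z) = (-10 + z)*(9 + z) (X(z) = (9 + z)*(-10 + z) = (-10 + z)*(9 + z))
-6*(-139) + X(-4) = -6*(-139) + (-90 + (-4)² - 1*(-4)) = 834 + (-90 + 16 + 4) = 834 - 70 = 764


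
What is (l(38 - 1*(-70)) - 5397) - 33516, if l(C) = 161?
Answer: -38752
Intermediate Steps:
(l(38 - 1*(-70)) - 5397) - 33516 = (161 - 5397) - 33516 = -5236 - 33516 = -38752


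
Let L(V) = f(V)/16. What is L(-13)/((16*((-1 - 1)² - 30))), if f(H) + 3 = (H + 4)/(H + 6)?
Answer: 3/11648 ≈ 0.00025755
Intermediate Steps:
f(H) = -3 + (4 + H)/(6 + H) (f(H) = -3 + (H + 4)/(H + 6) = -3 + (4 + H)/(6 + H))
L(V) = (-7 - V)/(8*(6 + V)) (L(V) = (2*(-7 - V)/(6 + V))/16 = (2*(-7 - V)/(6 + V))*(1/16) = (-7 - V)/(8*(6 + V)))
L(-13)/((16*((-1 - 1)² - 30))) = ((-7 - 1*(-13))/(8*(6 - 13)))/((16*((-1 - 1)² - 30))) = ((⅛)*(-7 + 13)/(-7))/((16*((-2)² - 30))) = ((⅛)*(-⅐)*6)/((16*(4 - 30))) = -3/(28*(16*(-26))) = -3/28/(-416) = -3/28*(-1/416) = 3/11648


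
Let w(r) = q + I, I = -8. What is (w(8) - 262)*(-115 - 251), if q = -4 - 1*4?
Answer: 101748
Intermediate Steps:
q = -8 (q = -4 - 4 = -8)
w(r) = -16 (w(r) = -8 - 8 = -16)
(w(8) - 262)*(-115 - 251) = (-16 - 262)*(-115 - 251) = -278*(-366) = 101748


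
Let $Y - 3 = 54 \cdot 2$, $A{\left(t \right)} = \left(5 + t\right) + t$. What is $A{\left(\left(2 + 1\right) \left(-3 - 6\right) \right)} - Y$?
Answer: $-160$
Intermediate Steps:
$A{\left(t \right)} = 5 + 2 t$
$Y = 111$ ($Y = 3 + 54 \cdot 2 = 3 + 108 = 111$)
$A{\left(\left(2 + 1\right) \left(-3 - 6\right) \right)} - Y = \left(5 + 2 \left(2 + 1\right) \left(-3 - 6\right)\right) - 111 = \left(5 + 2 \cdot 3 \left(-9\right)\right) - 111 = \left(5 + 2 \left(-27\right)\right) - 111 = \left(5 - 54\right) - 111 = -49 - 111 = -160$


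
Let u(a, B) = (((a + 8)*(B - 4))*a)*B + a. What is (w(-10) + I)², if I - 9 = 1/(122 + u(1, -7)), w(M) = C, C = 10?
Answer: 240405025/665856 ≈ 361.05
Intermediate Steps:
u(a, B) = a + B*a*(-4 + B)*(8 + a) (u(a, B) = (((8 + a)*(-4 + B))*a)*B + a = (((-4 + B)*(8 + a))*a)*B + a = (a*(-4 + B)*(8 + a))*B + a = B*a*(-4 + B)*(8 + a) + a = a + B*a*(-4 + B)*(8 + a))
w(M) = 10
I = 7345/816 (I = 9 + 1/(122 + 1*(1 - 32*(-7) + 8*(-7)² + 1*(-7)² - 4*(-7)*1)) = 9 + 1/(122 + 1*(1 + 224 + 8*49 + 1*49 + 28)) = 9 + 1/(122 + 1*(1 + 224 + 392 + 49 + 28)) = 9 + 1/(122 + 1*694) = 9 + 1/(122 + 694) = 9 + 1/816 = 7345/816 ≈ 9.0012)
(w(-10) + I)² = (10 + 7345/816)² = (15505/816)² = 240405025/665856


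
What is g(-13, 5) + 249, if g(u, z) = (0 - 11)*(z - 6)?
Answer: 260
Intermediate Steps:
g(u, z) = 66 - 11*z (g(u, z) = -11*(-6 + z) = 66 - 11*z)
g(-13, 5) + 249 = (66 - 11*5) + 249 = (66 - 55) + 249 = 11 + 249 = 260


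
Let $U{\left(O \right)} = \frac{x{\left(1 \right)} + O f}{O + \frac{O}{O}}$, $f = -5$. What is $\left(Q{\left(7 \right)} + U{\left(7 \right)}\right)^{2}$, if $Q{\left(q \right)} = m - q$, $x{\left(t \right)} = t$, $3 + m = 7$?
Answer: $\frac{841}{16} \approx 52.563$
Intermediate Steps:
$m = 4$ ($m = -3 + 7 = 4$)
$Q{\left(q \right)} = 4 - q$
$U{\left(O \right)} = \frac{1 - 5 O}{1 + O}$ ($U{\left(O \right)} = \frac{1 + O \left(-5\right)}{O + \frac{O}{O}} = \frac{1 - 5 O}{O + 1} = \frac{1 - 5 O}{1 + O}$)
$\left(Q{\left(7 \right)} + U{\left(7 \right)}\right)^{2} = \left(\left(4 - 7\right) + \frac{1 - 35}{1 + 7}\right)^{2} = \left(\left(4 - 7\right) + \frac{1 - 35}{8}\right)^{2} = \left(-3 + \frac{1}{8} \left(-34\right)\right)^{2} = \left(-3 - \frac{17}{4}\right)^{2} = \left(- \frac{29}{4}\right)^{2} = \frac{841}{16}$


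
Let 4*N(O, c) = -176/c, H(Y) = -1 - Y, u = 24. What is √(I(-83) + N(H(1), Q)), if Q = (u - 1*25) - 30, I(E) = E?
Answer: 3*I*√8711/31 ≈ 9.0322*I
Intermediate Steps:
Q = -31 (Q = (24 - 1*25) - 30 = (24 - 25) - 30 = -1 - 30 = -31)
N(O, c) = -44/c (N(O, c) = (-176/c)/4 = -44/c)
√(I(-83) + N(H(1), Q)) = √(-83 - 44/(-31)) = √(-83 - 44*(-1/31)) = √(-83 + 44/31) = √(-2529/31) = 3*I*√8711/31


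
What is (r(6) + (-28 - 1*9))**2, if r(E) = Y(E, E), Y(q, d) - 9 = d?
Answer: 484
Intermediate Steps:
Y(q, d) = 9 + d
r(E) = 9 + E
(r(6) + (-28 - 1*9))**2 = ((9 + 6) + (-28 - 1*9))**2 = (15 + (-28 - 9))**2 = (15 - 37)**2 = (-22)**2 = 484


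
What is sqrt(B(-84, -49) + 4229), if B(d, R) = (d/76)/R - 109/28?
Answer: sqrt(298953277)/266 ≈ 65.001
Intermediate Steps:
B(d, R) = -109/28 + d/(76*R) (B(d, R) = (d*(1/76))/R - 109*1/28 = (d/76)/R - 109/28 = d/(76*R) - 109/28 = -109/28 + d/(76*R))
sqrt(B(-84, -49) + 4229) = sqrt((-109/28 + (1/76)*(-84)/(-49)) + 4229) = sqrt((-109/28 + (1/76)*(-84)*(-1/49)) + 4229) = sqrt((-109/28 + 3/133) + 4229) = sqrt(-2059/532 + 4229) = sqrt(2247769/532) = sqrt(298953277)/266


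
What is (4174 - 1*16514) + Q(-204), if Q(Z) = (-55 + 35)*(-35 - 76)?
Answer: -10120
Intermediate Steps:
Q(Z) = 2220 (Q(Z) = -20*(-111) = 2220)
(4174 - 1*16514) + Q(-204) = (4174 - 1*16514) + 2220 = (4174 - 16514) + 2220 = -12340 + 2220 = -10120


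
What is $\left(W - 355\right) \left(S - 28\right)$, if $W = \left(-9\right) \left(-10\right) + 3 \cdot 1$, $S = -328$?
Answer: $93272$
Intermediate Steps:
$W = 93$ ($W = 90 + 3 = 93$)
$\left(W - 355\right) \left(S - 28\right) = \left(93 - 355\right) \left(-328 - 28\right) = \left(-262\right) \left(-356\right) = 93272$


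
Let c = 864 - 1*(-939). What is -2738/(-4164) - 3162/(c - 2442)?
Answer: 276225/49274 ≈ 5.6059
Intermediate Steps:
c = 1803 (c = 864 + 939 = 1803)
-2738/(-4164) - 3162/(c - 2442) = -2738/(-4164) - 3162/(1803 - 2442) = -2738*(-1/4164) - 3162/(-639) = 1369/2082 - 3162*(-1/639) = 1369/2082 + 1054/213 = 276225/49274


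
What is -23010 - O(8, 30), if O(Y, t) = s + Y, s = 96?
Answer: -23114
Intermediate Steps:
O(Y, t) = 96 + Y
-23010 - O(8, 30) = -23010 - (96 + 8) = -23010 - 1*104 = -23010 - 104 = -23114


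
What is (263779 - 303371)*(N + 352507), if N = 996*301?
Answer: -25825980376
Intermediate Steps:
N = 299796
(263779 - 303371)*(N + 352507) = (263779 - 303371)*(299796 + 352507) = -39592*652303 = -25825980376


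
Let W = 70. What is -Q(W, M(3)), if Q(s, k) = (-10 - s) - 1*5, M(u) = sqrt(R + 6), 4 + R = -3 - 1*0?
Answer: 85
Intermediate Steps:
R = -7 (R = -4 + (-3 - 1*0) = -4 + (-3 + 0) = -4 - 3 = -7)
M(u) = I (M(u) = sqrt(-7 + 6) = sqrt(-1) = I)
Q(s, k) = -15 - s (Q(s, k) = (-10 - s) - 5 = -15 - s)
-Q(W, M(3)) = -(-15 - 1*70) = -(-15 - 70) = -1*(-85) = 85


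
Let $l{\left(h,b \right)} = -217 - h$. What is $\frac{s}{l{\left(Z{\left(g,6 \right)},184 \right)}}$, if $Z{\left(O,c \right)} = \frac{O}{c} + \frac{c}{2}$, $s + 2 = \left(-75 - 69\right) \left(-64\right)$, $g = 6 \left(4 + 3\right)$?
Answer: $- \frac{9214}{227} \approx -40.59$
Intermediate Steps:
$g = 42$ ($g = 6 \cdot 7 = 42$)
$s = 9214$ ($s = -2 + \left(-75 - 69\right) \left(-64\right) = -2 - -9216 = -2 + 9216 = 9214$)
$Z{\left(O,c \right)} = \frac{c}{2} + \frac{O}{c}$ ($Z{\left(O,c \right)} = \frac{O}{c} + c \frac{1}{2} = \frac{O}{c} + \frac{c}{2} = \frac{c}{2} + \frac{O}{c}$)
$\frac{s}{l{\left(Z{\left(g,6 \right)},184 \right)}} = \frac{9214}{-217 - \left(\frac{1}{2} \cdot 6 + \frac{42}{6}\right)} = \frac{9214}{-217 - \left(3 + 42 \cdot \frac{1}{6}\right)} = \frac{9214}{-217 - \left(3 + 7\right)} = \frac{9214}{-217 - 10} = \frac{9214}{-227} = 9214 \left(- \frac{1}{227}\right) = - \frac{9214}{227}$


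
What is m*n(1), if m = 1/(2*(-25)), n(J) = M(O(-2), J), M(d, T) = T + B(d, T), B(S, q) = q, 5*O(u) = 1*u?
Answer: -1/25 ≈ -0.040000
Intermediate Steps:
O(u) = u/5 (O(u) = (1*u)/5 = u/5)
M(d, T) = 2*T (M(d, T) = T + T = 2*T)
n(J) = 2*J
m = -1/50 (m = 1/(-50) = -1/50 ≈ -0.020000)
m*n(1) = -1/25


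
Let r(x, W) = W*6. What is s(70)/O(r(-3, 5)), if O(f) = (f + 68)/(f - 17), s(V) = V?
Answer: 65/7 ≈ 9.2857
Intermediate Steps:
r(x, W) = 6*W
O(f) = (68 + f)/(-17 + f)
s(70)/O(r(-3, 5)) = 70/(((68 + 6*5)/(-17 + 6*5))) = 70/(((68 + 30)/(-17 + 30))) = 70/((98/13)) = 70/(((1/13)*98)) = 70/(98/13) = 70*(13/98) = 65/7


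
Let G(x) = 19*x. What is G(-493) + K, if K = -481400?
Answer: -490767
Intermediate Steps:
G(-493) + K = 19*(-493) - 481400 = -9367 - 481400 = -490767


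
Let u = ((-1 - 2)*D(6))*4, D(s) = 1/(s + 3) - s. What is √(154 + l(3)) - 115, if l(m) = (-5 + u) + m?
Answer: -115 + 2*√501/3 ≈ -100.08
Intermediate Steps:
D(s) = 1/(3 + s) - s
u = 212/3 (u = ((-1 - 2)*((1 - 1*6² - 3*6)/(3 + 6)))*4 = -3*(1 - 1*36 - 18)/9*4 = -(1 - 36 - 18)/3*4 = -(-53)/3*4 = -3*(-53/9)*4 = (53/3)*4 = 212/3 ≈ 70.667)
l(m) = 197/3 + m (l(m) = (-5 + 212/3) + m = 197/3 + m)
√(154 + l(3)) - 115 = √(154 + (197/3 + 3)) - 115 = √(154 + 206/3) - 115 = √(668/3) - 115 = 2*√501/3 - 115 = -115 + 2*√501/3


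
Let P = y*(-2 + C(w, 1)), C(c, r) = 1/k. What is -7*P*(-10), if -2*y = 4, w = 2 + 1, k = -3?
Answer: 980/3 ≈ 326.67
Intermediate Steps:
w = 3
y = -2 (y = -1/2*4 = -2)
C(c, r) = -1/3 (C(c, r) = 1/(-3) = -1/3)
P = 14/3 (P = -2*(-2 - 1/3) = -2*(-7/3) = 14/3 ≈ 4.6667)
-7*P*(-10) = -7*14/3*(-10) = -98/3*(-10) = 980/3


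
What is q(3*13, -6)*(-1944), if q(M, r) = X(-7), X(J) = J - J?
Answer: 0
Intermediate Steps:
X(J) = 0
q(M, r) = 0
q(3*13, -6)*(-1944) = 0*(-1944) = 0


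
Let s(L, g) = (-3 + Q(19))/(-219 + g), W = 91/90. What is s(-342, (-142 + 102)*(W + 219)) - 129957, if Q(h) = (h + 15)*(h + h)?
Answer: -10549271076/81175 ≈ -1.2996e+5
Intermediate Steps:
W = 91/90 (W = 91*(1/90) = 91/90 ≈ 1.0111)
Q(h) = 2*h*(15 + h) (Q(h) = (15 + h)*(2*h) = 2*h*(15 + h))
s(L, g) = 1289/(-219 + g) (s(L, g) = (-3 + 2*19*(15 + 19))/(-219 + g) = (-3 + 2*19*34)/(-219 + g) = (-3 + 1292)/(-219 + g) = 1289/(-219 + g))
s(-342, (-142 + 102)*(W + 219)) - 129957 = 1289/(-219 + (-142 + 102)*(91/90 + 219)) - 129957 = 1289/(-219 - 40*19801/90) - 129957 = 1289/(-219 - 79204/9) - 129957 = 1289/(-81175/9) - 129957 = 1289*(-9/81175) - 129957 = -11601/81175 - 129957 = -10549271076/81175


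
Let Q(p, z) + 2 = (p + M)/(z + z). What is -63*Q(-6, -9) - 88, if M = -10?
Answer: -18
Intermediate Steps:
Q(p, z) = -2 + (-10 + p)/(2*z) (Q(p, z) = -2 + (p - 10)/(z + z) = -2 + (-10 + p)/((2*z)) = -2 + (-10 + p)*(1/(2*z)) = -2 + (-10 + p)/(2*z))
-63*Q(-6, -9) - 88 = -63*(-10 - 6 - 4*(-9))/(2*(-9)) - 88 = -63*(-1)*(-10 - 6 + 36)/(2*9) - 88 = -63*(-1)*20/(2*9) - 88 = -63*(-10/9) - 88 = 70 - 88 = -18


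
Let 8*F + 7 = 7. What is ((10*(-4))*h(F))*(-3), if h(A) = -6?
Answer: -720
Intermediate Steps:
F = 0 (F = -7/8 + (1/8)*7 = -7/8 + 7/8 = 0)
((10*(-4))*h(F))*(-3) = ((10*(-4))*(-6))*(-3) = -40*(-6)*(-3) = 240*(-3) = -720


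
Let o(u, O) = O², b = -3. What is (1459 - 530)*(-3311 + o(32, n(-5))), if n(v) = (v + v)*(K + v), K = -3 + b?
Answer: 8164981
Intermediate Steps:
K = -6 (K = -3 - 3 = -6)
n(v) = 2*v*(-6 + v) (n(v) = (v + v)*(-6 + v) = (2*v)*(-6 + v) = 2*v*(-6 + v))
(1459 - 530)*(-3311 + o(32, n(-5))) = (1459 - 530)*(-3311 + (2*(-5)*(-6 - 5))²) = 929*(-3311 + (2*(-5)*(-11))²) = 929*(-3311 + 110²) = 929*(-3311 + 12100) = 929*8789 = 8164981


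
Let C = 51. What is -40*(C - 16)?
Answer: -1400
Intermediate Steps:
-40*(C - 16) = -40*(51 - 16) = -40*35 = -1400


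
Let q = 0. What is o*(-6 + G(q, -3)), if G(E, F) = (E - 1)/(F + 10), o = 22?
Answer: -946/7 ≈ -135.14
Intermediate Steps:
G(E, F) = (-1 + E)/(10 + F)
o*(-6 + G(q, -3)) = 22*(-6 + (-1 + 0)/(10 - 3)) = 22*(-6 - 1/7) = 22*(-43/7) = -946/7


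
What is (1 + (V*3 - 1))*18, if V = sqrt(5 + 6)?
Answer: 54*sqrt(11) ≈ 179.10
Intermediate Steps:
V = sqrt(11) ≈ 3.3166
(1 + (V*3 - 1))*18 = (1 + (sqrt(11)*3 - 1))*18 = (1 + (3*sqrt(11) - 1))*18 = (1 + (-1 + 3*sqrt(11)))*18 = (3*sqrt(11))*18 = 54*sqrt(11)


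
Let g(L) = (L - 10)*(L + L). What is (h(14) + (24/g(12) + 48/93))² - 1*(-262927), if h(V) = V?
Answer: 1011558149/3844 ≈ 2.6315e+5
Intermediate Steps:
g(L) = 2*L*(-10 + L) (g(L) = (-10 + L)*(2*L) = 2*L*(-10 + L))
(h(14) + (24/g(12) + 48/93))² - 1*(-262927) = (14 + (24/((2*12*(-10 + 12))) + 48/93))² - 1*(-262927) = (14 + (24/((2*12*2)) + 48*(1/93)))² + 262927 = (14 + (24/48 + 16/31))² + 262927 = (14 + (24*(1/48) + 16/31))² + 262927 = (14 + (½ + 16/31))² + 262927 = (14 + 63/62)² + 262927 = (931/62)² + 262927 = 866761/3844 + 262927 = 1011558149/3844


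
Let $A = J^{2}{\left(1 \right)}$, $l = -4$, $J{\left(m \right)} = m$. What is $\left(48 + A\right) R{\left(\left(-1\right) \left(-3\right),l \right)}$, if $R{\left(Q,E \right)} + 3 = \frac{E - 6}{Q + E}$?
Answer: $343$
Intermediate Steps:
$A = 1$ ($A = 1^{2} = 1$)
$R{\left(Q,E \right)} = -3 + \frac{-6 + E}{E + Q}$ ($R{\left(Q,E \right)} = -3 + \frac{E - 6}{Q + E} = -3 + \frac{-6 + E}{E + Q}$)
$\left(48 + A\right) R{\left(\left(-1\right) \left(-3\right),l \right)} = \left(48 + 1\right) \frac{-6 - 3 \left(\left(-1\right) \left(-3\right)\right) - -8}{-4 - -3} = 49 \frac{-6 - 9 + 8}{-4 + 3} = 49 \frac{-6 - 9 + 8}{-1} = 49 \left(\left(-1\right) \left(-7\right)\right) = 49 \cdot 7 = 343$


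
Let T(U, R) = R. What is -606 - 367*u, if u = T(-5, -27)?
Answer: 9303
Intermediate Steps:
u = -27
-606 - 367*u = -606 - 367*(-27) = -606 + 9909 = 9303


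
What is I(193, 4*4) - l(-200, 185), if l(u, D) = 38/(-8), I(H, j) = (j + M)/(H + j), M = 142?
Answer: 4603/836 ≈ 5.5060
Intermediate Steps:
I(H, j) = (142 + j)/(H + j) (I(H, j) = (j + 142)/(H + j) = (142 + j)/(H + j))
l(u, D) = -19/4 (l(u, D) = 38*(-⅛) = -19/4)
I(193, 4*4) - l(-200, 185) = (142 + 4*4)/(193 + 4*4) - 1*(-19/4) = (142 + 16)/(193 + 16) + 19/4 = 158/209 + 19/4 = 4603/836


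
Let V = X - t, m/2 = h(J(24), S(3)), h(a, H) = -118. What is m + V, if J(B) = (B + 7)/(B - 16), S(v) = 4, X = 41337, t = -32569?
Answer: 73670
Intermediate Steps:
J(B) = (7 + B)/(-16 + B)
m = -236 (m = 2*(-118) = -236)
V = 73906 (V = 41337 - 1*(-32569) = 41337 + 32569 = 73906)
m + V = -236 + 73906 = 73670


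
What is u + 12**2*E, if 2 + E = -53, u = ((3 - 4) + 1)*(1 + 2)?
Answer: -7920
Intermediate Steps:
u = 0 (u = (-1 + 1)*3 = 0*3 = 0)
E = -55 (E = -2 - 53 = -55)
u + 12**2*E = 0 + 12**2*(-55) = 0 + 144*(-55) = 0 - 7920 = -7920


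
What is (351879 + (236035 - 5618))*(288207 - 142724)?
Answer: 84714168968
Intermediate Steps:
(351879 + (236035 - 5618))*(288207 - 142724) = (351879 + 230417)*145483 = 582296*145483 = 84714168968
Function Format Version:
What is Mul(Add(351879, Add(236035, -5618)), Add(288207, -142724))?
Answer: 84714168968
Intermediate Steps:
Mul(Add(351879, Add(236035, -5618)), Add(288207, -142724)) = Mul(Add(351879, 230417), 145483) = Mul(582296, 145483) = 84714168968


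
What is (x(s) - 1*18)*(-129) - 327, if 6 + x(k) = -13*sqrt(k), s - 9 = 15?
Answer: 2769 + 3354*sqrt(6) ≈ 10985.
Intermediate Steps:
s = 24 (s = 9 + 15 = 24)
x(k) = -6 - 13*sqrt(k)
(x(s) - 1*18)*(-129) - 327 = ((-6 - 26*sqrt(6)) - 1*18)*(-129) - 327 = ((-6 - 26*sqrt(6)) - 18)*(-129) - 327 = (-24 - 26*sqrt(6))*(-129) - 327 = (3096 + 3354*sqrt(6)) - 327 = 2769 + 3354*sqrt(6)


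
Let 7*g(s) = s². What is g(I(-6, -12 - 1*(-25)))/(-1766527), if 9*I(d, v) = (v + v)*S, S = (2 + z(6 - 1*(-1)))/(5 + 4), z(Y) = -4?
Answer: -2704/81131285529 ≈ -3.3329e-8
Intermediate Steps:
S = -2/9 (S = (2 - 4)/(5 + 4) = -2/9 ≈ -0.22222)
I(d, v) = -4*v/81 (I(d, v) = ((v + v)*(-2/9))/9 = ((2*v)*(-2/9))/9 = (-4*v/9)/9 = -4*v/81)
g(s) = s²/7
g(I(-6, -12 - 1*(-25)))/(-1766527) = ((-4*(-12 - 1*(-25))/81)²/7)/(-1766527) = ((-4*(-12 + 25)/81)²/7)*(-1/1766527) = ((-4/81*13)²/7)*(-1/1766527) = ((-52/81)²/7)*(-1/1766527) = ((⅐)*(2704/6561))*(-1/1766527) = (2704/45927)*(-1/1766527) = -2704/81131285529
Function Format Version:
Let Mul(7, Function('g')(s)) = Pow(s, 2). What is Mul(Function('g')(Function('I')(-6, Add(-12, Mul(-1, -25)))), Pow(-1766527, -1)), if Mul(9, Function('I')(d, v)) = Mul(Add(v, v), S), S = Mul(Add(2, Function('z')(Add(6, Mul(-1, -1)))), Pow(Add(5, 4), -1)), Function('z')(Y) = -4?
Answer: Rational(-2704, 81131285529) ≈ -3.3329e-8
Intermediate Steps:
S = Rational(-2, 9) (S = Mul(Add(2, -4), Pow(Add(5, 4), -1)) = Mul(-2, Pow(9, -1)) = Mul(-2, Rational(1, 9)) = Rational(-2, 9) ≈ -0.22222)
Function('I')(d, v) = Mul(Rational(-4, 81), v) (Function('I')(d, v) = Mul(Rational(1, 9), Mul(Add(v, v), Rational(-2, 9))) = Mul(Rational(1, 9), Mul(Mul(2, v), Rational(-2, 9))) = Mul(Rational(1, 9), Mul(Rational(-4, 9), v)) = Mul(Rational(-4, 81), v))
Function('g')(s) = Mul(Rational(1, 7), Pow(s, 2))
Mul(Function('g')(Function('I')(-6, Add(-12, Mul(-1, -25)))), Pow(-1766527, -1)) = Mul(Mul(Rational(1, 7), Pow(Mul(Rational(-4, 81), Add(-12, Mul(-1, -25))), 2)), Pow(-1766527, -1)) = Mul(Mul(Rational(1, 7), Pow(Mul(Rational(-4, 81), Add(-12, 25)), 2)), Rational(-1, 1766527)) = Mul(Mul(Rational(1, 7), Pow(Mul(Rational(-4, 81), 13), 2)), Rational(-1, 1766527)) = Mul(Mul(Rational(1, 7), Pow(Rational(-52, 81), 2)), Rational(-1, 1766527)) = Mul(Mul(Rational(1, 7), Rational(2704, 6561)), Rational(-1, 1766527)) = Mul(Rational(2704, 45927), Rational(-1, 1766527)) = Rational(-2704, 81131285529)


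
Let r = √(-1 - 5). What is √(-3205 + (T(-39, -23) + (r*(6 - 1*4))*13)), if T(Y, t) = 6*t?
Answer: √(-3343 + 26*I*√6) ≈ 0.5507 + 57.821*I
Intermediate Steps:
r = I*√6 (r = √(-6) = I*√6 ≈ 2.4495*I)
√(-3205 + (T(-39, -23) + (r*(6 - 1*4))*13)) = √(-3205 + (6*(-23) + ((I*√6)*(6 - 1*4))*13)) = √(-3205 + (-138 + ((I*√6)*(6 - 4))*13)) = √(-3205 + (-138 + ((I*√6)*2)*13)) = √(-3205 + (-138 + (2*I*√6)*13)) = √(-3205 + (-138 + 26*I*√6)) = √(-3343 + 26*I*√6)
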